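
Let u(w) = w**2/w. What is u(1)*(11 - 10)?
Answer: 1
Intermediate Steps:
u(w) = w
u(1)*(11 - 10) = 1*(11 - 10) = 1*1 = 1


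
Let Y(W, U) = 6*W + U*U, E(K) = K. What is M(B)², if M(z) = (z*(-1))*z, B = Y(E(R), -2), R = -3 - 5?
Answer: 3748096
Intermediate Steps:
R = -8
Y(W, U) = U² + 6*W (Y(W, U) = 6*W + U² = U² + 6*W)
B = -44 (B = (-2)² + 6*(-8) = 4 - 48 = -44)
M(z) = -z² (M(z) = (-z)*z = -z²)
M(B)² = (-1*(-44)²)² = (-1*1936)² = (-1936)² = 3748096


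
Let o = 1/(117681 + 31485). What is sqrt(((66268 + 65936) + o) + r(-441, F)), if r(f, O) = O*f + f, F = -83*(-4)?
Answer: I*sqrt(36216389916742)/49722 ≈ 121.03*I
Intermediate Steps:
F = 332
o = 1/149166 ≈ 6.7039e-6
r(f, O) = f + O*f
sqrt(((66268 + 65936) + o) + r(-441, F)) = sqrt(((66268 + 65936) + 1/149166) - 441*(1 + 332)) = sqrt((132204 + 1/149166) - 441*333) = sqrt(19720341865/149166 - 146853) = sqrt(-2185132733/149166) = I*sqrt(36216389916742)/49722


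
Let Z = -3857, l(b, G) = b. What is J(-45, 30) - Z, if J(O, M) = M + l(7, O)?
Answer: 3894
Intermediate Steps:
J(O, M) = 7 + M (J(O, M) = M + 7 = 7 + M)
J(-45, 30) - Z = (7 + 30) - 1*(-3857) = 37 + 3857 = 3894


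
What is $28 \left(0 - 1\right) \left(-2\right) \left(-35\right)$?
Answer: $-1960$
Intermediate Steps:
$28 \left(0 - 1\right) \left(-2\right) \left(-35\right) = 28 \left(\left(-1\right) \left(-2\right)\right) \left(-35\right) = 28 \cdot 2 \left(-35\right) = 56 \left(-35\right) = -1960$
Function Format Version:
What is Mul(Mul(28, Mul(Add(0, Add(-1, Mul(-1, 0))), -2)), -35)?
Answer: -1960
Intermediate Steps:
Mul(Mul(28, Mul(Add(0, Add(-1, Mul(-1, 0))), -2)), -35) = Mul(Mul(28, Mul(Add(0, Add(-1, 0)), -2)), -35) = Mul(Mul(28, Mul(Add(0, -1), -2)), -35) = Mul(Mul(28, Mul(-1, -2)), -35) = Mul(Mul(28, 2), -35) = Mul(56, -35) = -1960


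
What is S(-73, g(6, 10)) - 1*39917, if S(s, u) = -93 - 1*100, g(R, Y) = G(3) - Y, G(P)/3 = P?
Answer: -40110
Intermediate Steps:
G(P) = 3*P
g(R, Y) = 9 - Y (g(R, Y) = 3*3 - Y = 9 - Y)
S(s, u) = -193 (S(s, u) = -93 - 100 = -193)
S(-73, g(6, 10)) - 1*39917 = -193 - 1*39917 = -193 - 39917 = -40110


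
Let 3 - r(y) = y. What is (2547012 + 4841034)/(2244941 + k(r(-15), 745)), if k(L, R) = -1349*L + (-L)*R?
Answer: 41274/12331 ≈ 3.3472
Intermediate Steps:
r(y) = 3 - y
k(L, R) = -1349*L - L*R
(2547012 + 4841034)/(2244941 + k(r(-15), 745)) = (2547012 + 4841034)/(2244941 - (3 - 1*(-15))*(1349 + 745)) = 7388046/(2244941 - 1*(3 + 15)*2094) = 7388046/(2244941 - 1*18*2094) = 7388046/(2244941 - 37692) = 7388046/2207249 = 7388046*(1/2207249) = 41274/12331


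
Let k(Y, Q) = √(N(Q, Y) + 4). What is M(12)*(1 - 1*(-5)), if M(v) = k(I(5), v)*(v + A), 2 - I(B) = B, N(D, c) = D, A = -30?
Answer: -432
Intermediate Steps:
I(B) = 2 - B
k(Y, Q) = √(4 + Q) (k(Y, Q) = √(Q + 4) = √(4 + Q))
M(v) = √(4 + v)*(-30 + v) (M(v) = √(4 + v)*(v - 30) = √(4 + v)*(-30 + v))
M(12)*(1 - 1*(-5)) = (√(4 + 12)*(-30 + 12))*(1 - 1*(-5)) = (√16*(-18))*(1 + 5) = (4*(-18))*6 = -72*6 = -432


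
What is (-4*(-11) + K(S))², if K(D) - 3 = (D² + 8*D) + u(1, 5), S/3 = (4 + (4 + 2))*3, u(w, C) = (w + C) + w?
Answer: 78747876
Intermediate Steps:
u(w, C) = C + 2*w (u(w, C) = (C + w) + w = C + 2*w)
S = 90 (S = 3*((4 + (4 + 2))*3) = 3*((4 + 6)*3) = 3*(10*3) = 3*30 = 90)
K(D) = 10 + D² + 8*D (K(D) = 3 + ((D² + 8*D) + (5 + 2*1)) = 3 + ((D² + 8*D) + (5 + 2)) = 3 + ((D² + 8*D) + 7) = 3 + (7 + D² + 8*D) = 10 + D² + 8*D)
(-4*(-11) + K(S))² = (-4*(-11) + (10 + 90² + 8*90))² = (44 + (10 + 8100 + 720))² = (44 + 8830)² = 8874² = 78747876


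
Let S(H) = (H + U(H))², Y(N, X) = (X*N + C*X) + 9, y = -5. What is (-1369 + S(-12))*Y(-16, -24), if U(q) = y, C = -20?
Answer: -942840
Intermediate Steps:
U(q) = -5
Y(N, X) = 9 - 20*X + N*X (Y(N, X) = (X*N - 20*X) + 9 = (N*X - 20*X) + 9 = (-20*X + N*X) + 9 = 9 - 20*X + N*X)
S(H) = (-5 + H)² (S(H) = (H - 5)² = (-5 + H)²)
(-1369 + S(-12))*Y(-16, -24) = (-1369 + (-5 - 12)²)*(9 - 20*(-24) - 16*(-24)) = (-1369 + (-17)²)*(9 + 480 + 384) = (-1369 + 289)*873 = -1080*873 = -942840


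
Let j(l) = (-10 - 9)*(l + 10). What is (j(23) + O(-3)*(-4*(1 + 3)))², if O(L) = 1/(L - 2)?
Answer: 9728161/25 ≈ 3.8913e+5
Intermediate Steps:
O(L) = 1/(-2 + L)
j(l) = -190 - 19*l (j(l) = -19*(10 + l) = -190 - 19*l)
(j(23) + O(-3)*(-4*(1 + 3)))² = ((-190 - 19*23) + (-4*(1 + 3))/(-2 - 3))² = ((-190 - 437) + (-4*4)/(-5))² = (-627 - ⅕*(-16))² = (-627 + 16/5)² = (-3119/5)² = 9728161/25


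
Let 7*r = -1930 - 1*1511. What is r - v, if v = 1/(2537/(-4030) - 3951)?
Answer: -54798127337/111475469 ≈ -491.57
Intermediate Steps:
v = -4030/15925067 (v = 1/(2537*(-1/4030) - 3951) = 1/(-2537/4030 - 3951) = 1/(-15925067/4030) = -4030/15925067 ≈ -0.00025306)
r = -3441/7 (r = (-1930 - 1*1511)/7 = (-1930 - 1511)/7 = (⅐)*(-3441) = -3441/7 ≈ -491.57)
r - v = -3441/7 - 1*(-4030/15925067) = -3441/7 + 4030/15925067 = -54798127337/111475469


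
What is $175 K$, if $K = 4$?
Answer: $700$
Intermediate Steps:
$175 K = 175 \cdot 4 = 700$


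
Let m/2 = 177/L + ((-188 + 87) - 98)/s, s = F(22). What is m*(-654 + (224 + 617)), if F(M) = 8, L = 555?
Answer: -6796141/740 ≈ -9184.0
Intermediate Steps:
s = 8
m = -36343/740 (m = 2*(177/555 + ((-188 + 87) - 98)/8) = 2*(177*(1/555) + (-101 - 98)*(⅛)) = 2*(59/185 - 199*⅛) = 2*(59/185 - 199/8) = 2*(-36343/1480) = -36343/740 ≈ -49.112)
m*(-654 + (224 + 617)) = -36343*(-654 + (224 + 617))/740 = -36343*(-654 + 841)/740 = -36343/740*187 = -6796141/740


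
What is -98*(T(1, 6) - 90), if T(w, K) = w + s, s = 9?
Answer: 7840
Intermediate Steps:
T(w, K) = 9 + w (T(w, K) = w + 9 = 9 + w)
-98*(T(1, 6) - 90) = -98*((9 + 1) - 90) = -98*(10 - 90) = -98*(-80) = 7840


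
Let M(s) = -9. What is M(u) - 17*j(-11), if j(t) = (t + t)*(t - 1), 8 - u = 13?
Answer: -4497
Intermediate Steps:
u = -5 (u = 8 - 1*13 = 8 - 13 = -5)
j(t) = 2*t*(-1 + t) (j(t) = (2*t)*(-1 + t) = 2*t*(-1 + t))
M(u) - 17*j(-11) = -9 - 34*(-11)*(-1 - 11) = -9 - 34*(-11)*(-12) = -9 - 17*264 = -9 - 4488 = -4497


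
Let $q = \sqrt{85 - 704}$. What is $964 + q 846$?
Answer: $964 + 846 i \sqrt{619} \approx 964.0 + 21048.0 i$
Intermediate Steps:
$q = i \sqrt{619}$ ($q = \sqrt{-619} = i \sqrt{619} \approx 24.88 i$)
$964 + q 846 = 964 + i \sqrt{619} \cdot 846 = 964 + 846 i \sqrt{619}$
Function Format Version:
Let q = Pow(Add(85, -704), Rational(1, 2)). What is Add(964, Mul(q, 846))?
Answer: Add(964, Mul(846, I, Pow(619, Rational(1, 2)))) ≈ Add(964.00, Mul(21048., I))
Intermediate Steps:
q = Mul(I, Pow(619, Rational(1, 2))) (q = Pow(-619, Rational(1, 2)) = Mul(I, Pow(619, Rational(1, 2))) ≈ Mul(24.880, I))
Add(964, Mul(q, 846)) = Add(964, Mul(Mul(I, Pow(619, Rational(1, 2))), 846)) = Add(964, Mul(846, I, Pow(619, Rational(1, 2))))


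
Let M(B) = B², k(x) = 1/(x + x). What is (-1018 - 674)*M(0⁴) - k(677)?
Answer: -1/1354 ≈ -0.00073855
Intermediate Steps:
k(x) = 1/(2*x)
(-1018 - 674)*M(0⁴) - k(677) = (-1018 - 674)*(0⁴)² - 1/(2*677) = -1692*0² - 1/(2*677) = -1692*0 - 1*1/1354 = 0 - 1/1354 = -1/1354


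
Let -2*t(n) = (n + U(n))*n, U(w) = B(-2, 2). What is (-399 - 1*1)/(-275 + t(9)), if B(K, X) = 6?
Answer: 160/137 ≈ 1.1679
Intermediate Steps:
U(w) = 6
t(n) = -n*(6 + n)/2 (t(n) = -(n + 6)*n/2 = -(6 + n)*n/2 = -n*(6 + n)/2)
(-399 - 1*1)/(-275 + t(9)) = (-399 - 1*1)/(-275 - ½*9*(6 + 9)) = (-399 - 1)/(-275 - ½*9*15) = -400/(-275 - 135/2) = -400/(-685/2) = -400*(-2/685) = 160/137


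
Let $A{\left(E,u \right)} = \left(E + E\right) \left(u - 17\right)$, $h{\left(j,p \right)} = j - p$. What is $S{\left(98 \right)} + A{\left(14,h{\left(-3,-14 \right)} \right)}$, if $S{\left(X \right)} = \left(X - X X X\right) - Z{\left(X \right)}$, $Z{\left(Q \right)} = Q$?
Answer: $-941360$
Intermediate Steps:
$A{\left(E,u \right)} = 2 E \left(-17 + u\right)$
$S{\left(X \right)} = - X^{3}$ ($S{\left(X \right)} = \left(X - X X X\right) - X = \left(X - X^{2} X\right) - X = \left(X - X^{3}\right) - X = - X^{3}$)
$S{\left(98 \right)} + A{\left(14,h{\left(-3,-14 \right)} \right)} = - 98^{3} + 2 \cdot 14 \left(-17 - -11\right) = \left(-1\right) 941192 + 2 \cdot 14 \left(-17 + \left(-3 + 14\right)\right) = -941192 + 2 \cdot 14 \left(-17 + 11\right) = -941192 + 2 \cdot 14 \left(-6\right) = -941192 - 168 = -941360$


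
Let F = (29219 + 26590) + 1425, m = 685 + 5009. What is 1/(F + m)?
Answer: 1/62928 ≈ 1.5891e-5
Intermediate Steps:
m = 5694
F = 57234 (F = 55809 + 1425 = 57234)
1/(F + m) = 1/(57234 + 5694) = 1/62928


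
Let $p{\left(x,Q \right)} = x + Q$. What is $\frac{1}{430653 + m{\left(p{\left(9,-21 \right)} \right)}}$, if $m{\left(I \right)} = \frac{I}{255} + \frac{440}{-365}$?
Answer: $\frac{6205}{2672194093} \approx 2.3221 \cdot 10^{-6}$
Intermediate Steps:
$p{\left(x,Q \right)} = Q + x$
$m{\left(I \right)} = - \frac{88}{73} + \frac{I}{255}$ ($m{\left(I \right)} = I \frac{1}{255} + 440 \left(- \frac{1}{365}\right) = \frac{I}{255} - \frac{88}{73} = - \frac{88}{73} + \frac{I}{255}$)
$\frac{1}{430653 + m{\left(p{\left(9,-21 \right)} \right)}} = \frac{1}{430653 - \left(\frac{88}{73} - \frac{-21 + 9}{255}\right)} = \frac{1}{430653 + \left(- \frac{88}{73} + \frac{1}{255} \left(-12\right)\right)} = \frac{1}{430653 - \frac{7772}{6205}} = \frac{1}{\frac{2672194093}{6205}} = \frac{6205}{2672194093}$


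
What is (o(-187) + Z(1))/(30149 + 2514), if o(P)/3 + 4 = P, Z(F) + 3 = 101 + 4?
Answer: -471/32663 ≈ -0.014420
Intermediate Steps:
Z(F) = 102 (Z(F) = -3 + (101 + 4) = -3 + 105 = 102)
o(P) = -12 + 3*P
(o(-187) + Z(1))/(30149 + 2514) = ((-12 + 3*(-187)) + 102)/(30149 + 2514) = ((-12 - 561) + 102)/32663 = (-573 + 102)*(1/32663) = -471*1/32663 = -471/32663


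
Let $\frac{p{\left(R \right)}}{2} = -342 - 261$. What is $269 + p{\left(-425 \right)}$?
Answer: $-937$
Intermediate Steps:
$p{\left(R \right)} = -1206$ ($p{\left(R \right)} = 2 \left(-342 - 261\right) = 2 \left(-603\right) = -1206$)
$269 + p{\left(-425 \right)} = 269 - 1206 = -937$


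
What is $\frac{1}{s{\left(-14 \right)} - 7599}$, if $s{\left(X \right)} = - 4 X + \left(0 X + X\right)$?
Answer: $- \frac{1}{7557} \approx -0.00013233$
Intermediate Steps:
$s{\left(X \right)} = - 3 X$ ($s{\left(X \right)} = - 4 X + \left(0 + X\right) = - 4 X + X = - 3 X$)
$\frac{1}{s{\left(-14 \right)} - 7599} = \frac{1}{\left(-3\right) \left(-14\right) - 7599} = \frac{1}{42 - 7599} = \frac{1}{-7557} = - \frac{1}{7557}$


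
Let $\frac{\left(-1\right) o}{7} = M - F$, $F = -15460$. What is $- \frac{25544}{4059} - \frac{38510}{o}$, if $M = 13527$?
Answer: $- \frac{122604766}{20087991} \approx -6.1034$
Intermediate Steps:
$o = -202909$ ($o = - 7 \left(13527 - -15460\right) = - 7 \left(13527 + 15460\right) = \left(-7\right) 28987 = -202909$)
$- \frac{25544}{4059} - \frac{38510}{o} = - \frac{25544}{4059} - \frac{38510}{-202909} = \left(-25544\right) \frac{1}{4059} - - \frac{38510}{202909} = - \frac{25544}{4059} + \frac{38510}{202909} = - \frac{122604766}{20087991}$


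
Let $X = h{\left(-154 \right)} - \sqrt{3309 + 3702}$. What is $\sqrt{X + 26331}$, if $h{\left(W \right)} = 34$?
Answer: $\sqrt{26365 - 3 \sqrt{779}} \approx 162.11$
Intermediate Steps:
$X = 34 - 3 \sqrt{779}$ ($X = 34 - \sqrt{3309 + 3702} = 34 - \sqrt{7011} = 34 - 3 \sqrt{779} \approx -49.732$)
$\sqrt{X + 26331} = \sqrt{\left(34 - 3 \sqrt{779}\right) + 26331} = \sqrt{26365 - 3 \sqrt{779}}$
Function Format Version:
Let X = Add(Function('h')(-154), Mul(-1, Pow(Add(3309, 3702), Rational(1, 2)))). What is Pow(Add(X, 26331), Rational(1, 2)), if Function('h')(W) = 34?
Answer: Pow(Add(26365, Mul(-3, Pow(779, Rational(1, 2)))), Rational(1, 2)) ≈ 162.11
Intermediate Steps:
X = Add(34, Mul(-3, Pow(779, Rational(1, 2)))) (X = Add(34, Mul(-1, Pow(Add(3309, 3702), Rational(1, 2)))) = Add(34, Mul(-1, Pow(7011, Rational(1, 2)))) = Add(34, Mul(-1, Mul(3, Pow(779, Rational(1, 2))))) = Add(34, Mul(-3, Pow(779, Rational(1, 2)))) ≈ -49.732)
Pow(Add(X, 26331), Rational(1, 2)) = Pow(Add(Add(34, Mul(-3, Pow(779, Rational(1, 2)))), 26331), Rational(1, 2)) = Pow(Add(26365, Mul(-3, Pow(779, Rational(1, 2)))), Rational(1, 2))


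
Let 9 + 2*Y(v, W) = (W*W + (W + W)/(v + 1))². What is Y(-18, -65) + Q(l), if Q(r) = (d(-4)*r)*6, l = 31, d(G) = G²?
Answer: 2589619776/289 ≈ 8.9606e+6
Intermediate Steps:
Y(v, W) = -9/2 + (W² + 2*W/(1 + v))²/2 (Y(v, W) = -9/2 + (W*W + (W + W)/(v + 1))²/2 = -9/2 + (W² + (2*W)/(1 + v))²/2 = -9/2 + (W² + 2*W/(1 + v))²/2)
Q(r) = 96*r (Q(r) = ((-4)²*r)*6 = (16*r)*6 = 96*r)
Y(-18, -65) + Q(l) = (-9/2 + (½)*(-65)²*(2 - 65 - 65*(-18))²/(1 - 18)²) + 96*31 = (-9/2 + (½)*4225*(2 - 65 + 1170)²/(-17)²) + 2976 = (-9/2 + (½)*4225*(1/289)*1107²) + 2976 = (-9/2 + (½)*4225*(1/289)*1225449) + 2976 = (-9/2 + 5177522025/578) + 2976 = 2588759712/289 + 2976 = 2589619776/289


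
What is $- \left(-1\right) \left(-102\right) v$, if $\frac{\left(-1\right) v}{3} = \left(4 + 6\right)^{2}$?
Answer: $30600$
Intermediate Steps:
$v = -300$ ($v = - 3 \left(4 + 6\right)^{2} = - 3 \cdot 10^{2} = \left(-3\right) 100 = -300$)
$- \left(-1\right) \left(-102\right) v = - \left(-1\right) \left(-102\right) \left(-300\right) = - 102 \left(-300\right) = \left(-1\right) \left(-30600\right) = 30600$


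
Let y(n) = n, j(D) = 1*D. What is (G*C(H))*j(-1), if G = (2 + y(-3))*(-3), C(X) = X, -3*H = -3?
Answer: -3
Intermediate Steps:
j(D) = D
H = 1 (H = -⅓*(-3) = 1)
G = 3 (G = (2 - 3)*(-3) = -1*(-3) = 3)
(G*C(H))*j(-1) = (3*1)*(-1) = 3*(-1) = -3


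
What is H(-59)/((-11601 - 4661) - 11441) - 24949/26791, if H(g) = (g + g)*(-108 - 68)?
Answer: -1247557635/742191073 ≈ -1.6809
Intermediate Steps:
H(g) = -352*g (H(g) = (2*g)*(-176) = -352*g)
H(-59)/((-11601 - 4661) - 11441) - 24949/26791 = (-352*(-59))/((-11601 - 4661) - 11441) - 24949/26791 = 20768/(-16262 - 11441) - 24949*1/26791 = 20768/(-27703) - 24949/26791 = 20768*(-1/27703) - 24949/26791 = -20768/27703 - 24949/26791 = -1247557635/742191073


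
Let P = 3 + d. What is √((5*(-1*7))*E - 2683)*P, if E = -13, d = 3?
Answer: 12*I*√557 ≈ 283.21*I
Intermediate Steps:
P = 6 (P = 3 + 3 = 6)
√((5*(-1*7))*E - 2683)*P = √((5*(-1*7))*(-13) - 2683)*6 = √((5*(-7))*(-13) - 2683)*6 = √(-35*(-13) - 2683)*6 = √(455 - 2683)*6 = √(-2228)*6 = (2*I*√557)*6 = 12*I*√557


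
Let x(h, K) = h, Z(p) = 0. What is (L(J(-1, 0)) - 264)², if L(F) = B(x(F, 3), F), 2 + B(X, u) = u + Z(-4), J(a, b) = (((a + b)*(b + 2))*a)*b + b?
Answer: 70756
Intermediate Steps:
J(a, b) = b + a*b*(2 + b)*(a + b) (J(a, b) = (((a + b)*(2 + b))*a)*b + b = (((2 + b)*(a + b))*a)*b + b = (a*(2 + b)*(a + b))*b + b = a*b*(2 + b)*(a + b) + b = b + a*b*(2 + b)*(a + b))
B(X, u) = -2 + u (B(X, u) = -2 + (u + 0) = -2 + u)
L(F) = -2 + F
(L(J(-1, 0)) - 264)² = ((-2 + 0*(1 + 2*(-1)² - 1*0² + 0*(-1)² + 2*(-1)*0)) - 264)² = ((-2 + 0*(1 + 2*1 - 1*0 + 0*1 + 0)) - 264)² = ((-2 + 0*(1 + 2 + 0 + 0 + 0)) - 264)² = ((-2 + 0*3) - 264)² = ((-2 + 0) - 264)² = (-2 - 264)² = (-266)² = 70756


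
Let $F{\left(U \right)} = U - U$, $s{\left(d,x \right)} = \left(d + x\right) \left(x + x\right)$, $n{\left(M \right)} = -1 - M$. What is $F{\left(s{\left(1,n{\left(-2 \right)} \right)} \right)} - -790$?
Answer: $790$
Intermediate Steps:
$s{\left(d,x \right)} = 2 x \left(d + x\right)$ ($s{\left(d,x \right)} = \left(d + x\right) 2 x = 2 x \left(d + x\right)$)
$F{\left(U \right)} = 0$
$F{\left(s{\left(1,n{\left(-2 \right)} \right)} \right)} - -790 = 0 - -790 = 0 + 790 = 790$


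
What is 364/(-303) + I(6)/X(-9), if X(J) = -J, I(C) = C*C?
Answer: 848/303 ≈ 2.7987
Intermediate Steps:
I(C) = C²
364/(-303) + I(6)/X(-9) = 364/(-303) + 6²/((-1*(-9))) = 364*(-1/303) + 36/9 = -364/303 + 36*(⅑) = -364/303 + 4 = 848/303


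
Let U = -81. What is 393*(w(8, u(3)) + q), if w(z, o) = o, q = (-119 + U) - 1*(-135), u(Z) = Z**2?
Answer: -22008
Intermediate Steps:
q = -65 (q = (-119 - 81) - 1*(-135) = -200 + 135 = -65)
393*(w(8, u(3)) + q) = 393*(3**2 - 65) = 393*(9 - 65) = 393*(-56) = -22008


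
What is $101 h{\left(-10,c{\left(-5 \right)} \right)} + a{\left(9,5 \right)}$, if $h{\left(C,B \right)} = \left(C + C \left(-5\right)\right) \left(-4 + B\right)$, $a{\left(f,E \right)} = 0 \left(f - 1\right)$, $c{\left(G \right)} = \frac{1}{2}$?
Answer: $-14140$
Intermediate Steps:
$c{\left(G \right)} = \frac{1}{2}$
$a{\left(f,E \right)} = 0$ ($a{\left(f,E \right)} = 0 \left(-1 + f\right) = 0$)
$h{\left(C,B \right)} = - 4 C \left(-4 + B\right)$ ($h{\left(C,B \right)} = \left(C - 5 C\right) \left(-4 + B\right) = - 4 C \left(-4 + B\right)$)
$101 h{\left(-10,c{\left(-5 \right)} \right)} + a{\left(9,5 \right)} = 101 \cdot 4 \left(-10\right) \left(4 - \frac{1}{2}\right) + 0 = 101 \cdot 4 \left(-10\right) \frac{7}{2} + 0 = 101 \left(-140\right) + 0 = -14140 + 0 = -14140$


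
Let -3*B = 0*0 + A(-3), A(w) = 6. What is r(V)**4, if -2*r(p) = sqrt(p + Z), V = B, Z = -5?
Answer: 49/16 ≈ 3.0625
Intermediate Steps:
B = -2 (B = -(0*0 + 6)/3 = -(0 + 6)/3 = -1/3*6 = -2)
V = -2
r(p) = -sqrt(-5 + p)/2 (r(p) = -sqrt(p - 5)/2 = -sqrt(-5 + p)/2)
r(V)**4 = (-sqrt(-5 - 2)/2)**4 = (-I*sqrt(7)/2)**4 = 49/16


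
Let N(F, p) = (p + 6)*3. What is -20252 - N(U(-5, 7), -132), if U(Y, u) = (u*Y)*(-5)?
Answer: -19874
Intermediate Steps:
U(Y, u) = -5*Y*u (U(Y, u) = (Y*u)*(-5) = -5*Y*u)
N(F, p) = 18 + 3*p (N(F, p) = (6 + p)*3 = 18 + 3*p)
-20252 - N(U(-5, 7), -132) = -20252 - (18 + 3*(-132)) = -20252 - (18 - 396) = -20252 - 1*(-378) = -20252 + 378 = -19874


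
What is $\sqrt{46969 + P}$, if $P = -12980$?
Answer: $\sqrt{33989} \approx 184.36$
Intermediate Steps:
$\sqrt{46969 + P} = \sqrt{46969 - 12980} = \sqrt{33989}$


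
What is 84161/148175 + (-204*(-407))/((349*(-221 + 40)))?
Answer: -6986307691/9360066575 ≈ -0.74640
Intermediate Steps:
84161/148175 + (-204*(-407))/((349*(-221 + 40))) = 84161*(1/148175) + 83028/((349*(-181))) = 84161/148175 + 83028/(-63169) = 84161/148175 + 83028*(-1/63169) = 84161/148175 - 83028/63169 = -6986307691/9360066575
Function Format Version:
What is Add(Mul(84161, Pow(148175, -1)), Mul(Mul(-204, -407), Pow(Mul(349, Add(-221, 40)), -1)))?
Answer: Rational(-6986307691, 9360066575) ≈ -0.74640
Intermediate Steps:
Add(Mul(84161, Pow(148175, -1)), Mul(Mul(-204, -407), Pow(Mul(349, Add(-221, 40)), -1))) = Add(Mul(84161, Rational(1, 148175)), Mul(83028, Pow(Mul(349, -181), -1))) = Add(Rational(84161, 148175), Mul(83028, Pow(-63169, -1))) = Add(Rational(84161, 148175), Mul(83028, Rational(-1, 63169))) = Add(Rational(84161, 148175), Rational(-83028, 63169)) = Rational(-6986307691, 9360066575)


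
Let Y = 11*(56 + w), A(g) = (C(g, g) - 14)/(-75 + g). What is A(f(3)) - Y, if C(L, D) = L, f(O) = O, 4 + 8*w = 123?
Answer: -28061/36 ≈ -779.47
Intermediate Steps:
w = 119/8 (w = -½ + (⅛)*123 = -½ + 123/8 = 119/8 ≈ 14.875)
A(g) = (-14 + g)/(-75 + g) (A(g) = (g - 14)/(-75 + g) = (-14 + g)/(-75 + g))
Y = 6237/8 (Y = 11*(56 + 119/8) = 11*(567/8) = 6237/8 ≈ 779.63)
A(f(3)) - Y = (-14 + 3)/(-75 + 3) - 1*6237/8 = -11/(-72) - 6237/8 = -1/72*(-11) - 6237/8 = 11/72 - 6237/8 = -28061/36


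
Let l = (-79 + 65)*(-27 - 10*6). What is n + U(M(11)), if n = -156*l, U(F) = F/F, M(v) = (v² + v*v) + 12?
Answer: -190007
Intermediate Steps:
M(v) = 12 + 2*v² (M(v) = (v² + v²) + 12 = 2*v² + 12 = 12 + 2*v²)
l = 1218 (l = -14*(-27 - 60) = -14*(-87) = 1218)
U(F) = 1
n = -190008 (n = -156*1218 = -190008)
n + U(M(11)) = -190008 + 1 = -190007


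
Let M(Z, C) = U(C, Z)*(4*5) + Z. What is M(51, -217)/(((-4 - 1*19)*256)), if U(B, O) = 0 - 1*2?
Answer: -11/5888 ≈ -0.0018682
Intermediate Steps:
U(B, O) = -2 (U(B, O) = 0 - 2 = -2)
M(Z, C) = -40 + Z (M(Z, C) = -8*5 + Z = -2*20 + Z = -40 + Z)
M(51, -217)/(((-4 - 1*19)*256)) = (-40 + 51)/(((-4 - 1*19)*256)) = 11/(((-4 - 19)*256)) = 11/((-23*256)) = 11/(-5888) = 11*(-1/5888) = -11/5888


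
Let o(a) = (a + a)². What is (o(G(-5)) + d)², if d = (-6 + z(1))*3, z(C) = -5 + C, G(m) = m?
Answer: 4900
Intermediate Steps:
o(a) = 4*a² (o(a) = (2*a)² = 4*a²)
d = -30 (d = (-6 + (-5 + 1))*3 = (-6 - 4)*3 = -10*3 = -30)
(o(G(-5)) + d)² = (4*(-5)² - 30)² = (4*25 - 30)² = (100 - 30)² = 70² = 4900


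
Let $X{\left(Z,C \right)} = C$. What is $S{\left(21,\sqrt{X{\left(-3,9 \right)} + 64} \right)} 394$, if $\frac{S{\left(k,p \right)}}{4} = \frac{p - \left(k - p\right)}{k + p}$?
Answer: $- \frac{115639}{46} + \frac{12411 \sqrt{73}}{46} \approx -208.68$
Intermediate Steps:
$S{\left(k,p \right)} = \frac{4 \left(- k + 2 p\right)}{k + p}$ ($S{\left(k,p \right)} = 4 \frac{p - \left(k - p\right)}{k + p} = 4 \frac{- k + 2 p}{k + p} = \frac{4 \left(- k + 2 p\right)}{k + p}$)
$S{\left(21,\sqrt{X{\left(-3,9 \right)} + 64} \right)} 394 = \frac{4 \left(\left(-1\right) 21 + 2 \sqrt{9 + 64}\right)}{21 + \sqrt{9 + 64}} \cdot 394 = \frac{4 \left(-21 + 2 \sqrt{73}\right)}{21 + \sqrt{73}} \cdot 394 = \frac{1576 \left(-21 + 2 \sqrt{73}\right)}{21 + \sqrt{73}}$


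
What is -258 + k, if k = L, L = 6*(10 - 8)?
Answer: -246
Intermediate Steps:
L = 12 (L = 6*2 = 12)
k = 12
-258 + k = -258 + 12 = -246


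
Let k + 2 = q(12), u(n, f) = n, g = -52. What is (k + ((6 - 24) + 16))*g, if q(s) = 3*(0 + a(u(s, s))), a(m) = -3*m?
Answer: 5824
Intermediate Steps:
q(s) = -9*s (q(s) = 3*(0 - 3*s) = 3*(-3*s) = -9*s)
k = -110 (k = -2 - 9*12 = -2 - 108 = -110)
(k + ((6 - 24) + 16))*g = (-110 + ((6 - 24) + 16))*(-52) = (-110 + (-18 + 16))*(-52) = (-110 - 2)*(-52) = -112*(-52) = 5824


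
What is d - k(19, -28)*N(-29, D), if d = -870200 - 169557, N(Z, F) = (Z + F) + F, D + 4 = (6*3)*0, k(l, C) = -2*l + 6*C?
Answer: -1047379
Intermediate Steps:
D = -4 (D = -4 + (6*3)*0 = -4 + 18*0 = -4 + 0 = -4)
N(Z, F) = Z + 2*F (N(Z, F) = (F + Z) + F = Z + 2*F)
d = -1039757
d - k(19, -28)*N(-29, D) = -1039757 - (-2*19 + 6*(-28))*(-29 + 2*(-4)) = -1039757 - (-38 - 168)*(-29 - 8) = -1039757 - (-206)*(-37) = -1039757 - 1*7622 = -1039757 - 7622 = -1047379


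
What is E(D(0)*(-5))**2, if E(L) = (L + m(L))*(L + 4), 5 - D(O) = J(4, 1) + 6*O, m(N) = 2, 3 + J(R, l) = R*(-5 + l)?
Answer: 187361344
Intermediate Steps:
J(R, l) = -3 + R*(-5 + l)
D(O) = 24 - 6*O (D(O) = 5 - ((-3 - 5*4 + 4*1) + 6*O) = 5 - ((-3 - 20 + 4) + 6*O) = 5 - (-19 + 6*O) = 5 + (19 - 6*O) = 24 - 6*O)
E(L) = (2 + L)*(4 + L) (E(L) = (L + 2)*(L + 4) = (2 + L)*(4 + L))
E(D(0)*(-5))**2 = (8 + ((24 - 6*0)*(-5))**2 + 6*((24 - 6*0)*(-5)))**2 = (8 + ((24 + 0)*(-5))**2 + 6*((24 + 0)*(-5)))**2 = (8 + (24*(-5))**2 + 6*(24*(-5)))**2 = (8 + (-120)**2 + 6*(-120))**2 = (8 + 14400 - 720)**2 = 13688**2 = 187361344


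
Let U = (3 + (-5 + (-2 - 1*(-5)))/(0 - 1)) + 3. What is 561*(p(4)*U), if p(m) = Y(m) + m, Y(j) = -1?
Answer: 13464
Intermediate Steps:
p(m) = -1 + m
U = 8 (U = (3 + (-5 + (-2 + 5))/(-1)) + 3 = (3 + (-5 + 3)*(-1)) + 3 = (3 - 2*(-1)) + 3 = (3 + 2) + 3 = 5 + 3 = 8)
561*(p(4)*U) = 561*((-1 + 4)*8) = 561*(3*8) = 561*24 = 13464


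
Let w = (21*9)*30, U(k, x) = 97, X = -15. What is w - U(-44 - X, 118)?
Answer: 5573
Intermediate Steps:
w = 5670 (w = 189*30 = 5670)
w - U(-44 - X, 118) = 5670 - 1*97 = 5670 - 97 = 5573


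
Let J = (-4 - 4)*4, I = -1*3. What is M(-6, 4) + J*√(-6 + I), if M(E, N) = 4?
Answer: 4 - 96*I ≈ 4.0 - 96.0*I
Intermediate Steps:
I = -3
J = -32 (J = -8*4 = -32)
M(-6, 4) + J*√(-6 + I) = 4 - 32*√(-6 - 3) = 4 - 96*I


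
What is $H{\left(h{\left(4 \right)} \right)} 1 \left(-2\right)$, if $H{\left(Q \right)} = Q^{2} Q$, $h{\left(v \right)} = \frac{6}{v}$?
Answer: $- \frac{27}{4} \approx -6.75$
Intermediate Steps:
$H{\left(Q \right)} = Q^{3}$
$H{\left(h{\left(4 \right)} \right)} 1 \left(-2\right) = \left(\frac{6}{4}\right)^{3} \cdot 1 \left(-2\right) = \left(6 \cdot \frac{1}{4}\right)^{3} \left(-2\right) = \left(\frac{3}{2}\right)^{3} \left(-2\right) = \frac{27}{8} \left(-2\right) = - \frac{27}{4}$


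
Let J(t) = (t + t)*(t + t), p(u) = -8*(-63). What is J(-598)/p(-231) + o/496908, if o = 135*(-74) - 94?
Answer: 2467986359/869589 ≈ 2838.1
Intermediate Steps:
p(u) = 504
J(t) = 4*t**2 (J(t) = (2*t)*(2*t) = 4*t**2)
o = -10084 (o = -9990 - 94 = -10084)
J(-598)/p(-231) + o/496908 = (4*(-598)**2)/504 - 10084/496908 = (4*357604)*(1/504) - 10084*1/496908 = 1430416*(1/504) - 2521/124227 = 178802/63 - 2521/124227 = 2467986359/869589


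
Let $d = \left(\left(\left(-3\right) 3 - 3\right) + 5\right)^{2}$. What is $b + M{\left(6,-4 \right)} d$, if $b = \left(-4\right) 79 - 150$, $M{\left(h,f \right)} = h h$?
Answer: $1298$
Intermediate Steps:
$M{\left(h,f \right)} = h^{2}$
$b = -466$ ($b = -316 - 150 = -466$)
$d = 49$ ($d = \left(\left(-9 - 3\right) + 5\right)^{2} = \left(-12 + 5\right)^{2} = \left(-7\right)^{2} = 49$)
$b + M{\left(6,-4 \right)} d = -466 + 6^{2} \cdot 49 = -466 + 36 \cdot 49 = -466 + 1764 = 1298$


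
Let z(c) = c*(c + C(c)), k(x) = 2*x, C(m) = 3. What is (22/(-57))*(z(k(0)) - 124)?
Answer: 2728/57 ≈ 47.860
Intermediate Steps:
z(c) = c*(3 + c) (z(c) = c*(c + 3) = c*(3 + c))
(22/(-57))*(z(k(0)) - 124) = (22/(-57))*((2*0)*(3 + 2*0) - 124) = (22*(-1/57))*(0*(3 + 0) - 124) = -22*(0*3 - 124)/57 = -22*(0 - 124)/57 = -22/57*(-124) = 2728/57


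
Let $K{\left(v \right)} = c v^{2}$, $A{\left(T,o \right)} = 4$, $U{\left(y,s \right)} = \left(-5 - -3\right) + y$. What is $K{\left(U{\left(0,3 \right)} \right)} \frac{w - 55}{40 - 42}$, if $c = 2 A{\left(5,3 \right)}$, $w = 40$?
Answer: $240$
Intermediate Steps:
$U{\left(y,s \right)} = -2 + y$ ($U{\left(y,s \right)} = \left(-5 + 3\right) + y = -2 + y$)
$c = 8$ ($c = 2 \cdot 4 = 8$)
$K{\left(v \right)} = 8 v^{2}$
$K{\left(U{\left(0,3 \right)} \right)} \frac{w - 55}{40 - 42} = 8 \left(-2 + 0\right)^{2} \frac{40 - 55}{40 - 42} = 8 \left(-2\right)^{2} \left(- \frac{15}{-2}\right) = 8 \cdot 4 \left(\left(-15\right) \left(- \frac{1}{2}\right)\right) = 32 \cdot \frac{15}{2} = 240$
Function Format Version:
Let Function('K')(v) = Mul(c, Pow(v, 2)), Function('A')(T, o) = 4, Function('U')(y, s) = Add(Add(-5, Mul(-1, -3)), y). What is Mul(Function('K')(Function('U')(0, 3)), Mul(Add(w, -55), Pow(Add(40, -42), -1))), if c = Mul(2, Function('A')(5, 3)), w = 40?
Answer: 240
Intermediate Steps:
Function('U')(y, s) = Add(-2, y) (Function('U')(y, s) = Add(Add(-5, 3), y) = Add(-2, y))
c = 8 (c = Mul(2, 4) = 8)
Function('K')(v) = Mul(8, Pow(v, 2))
Mul(Function('K')(Function('U')(0, 3)), Mul(Add(w, -55), Pow(Add(40, -42), -1))) = Mul(Mul(8, Pow(Add(-2, 0), 2)), Mul(Add(40, -55), Pow(Add(40, -42), -1))) = Mul(Mul(8, Pow(-2, 2)), Mul(-15, Pow(-2, -1))) = Mul(Mul(8, 4), Mul(-15, Rational(-1, 2))) = Mul(32, Rational(15, 2)) = 240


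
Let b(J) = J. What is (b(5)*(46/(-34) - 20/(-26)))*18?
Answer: -11610/221 ≈ -52.534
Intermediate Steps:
(b(5)*(46/(-34) - 20/(-26)))*18 = (5*(46/(-34) - 20/(-26)))*18 = (5*(46*(-1/34) - 20*(-1/26)))*18 = (5*(-23/17 + 10/13))*18 = (5*(-129/221))*18 = -645/221*18 = -11610/221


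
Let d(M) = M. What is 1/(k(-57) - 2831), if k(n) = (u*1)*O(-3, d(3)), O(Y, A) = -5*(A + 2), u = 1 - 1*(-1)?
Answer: -1/2881 ≈ -0.00034710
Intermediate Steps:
u = 2 (u = 1 + 1 = 2)
O(Y, A) = -10 - 5*A (O(Y, A) = -5*(2 + A) = -10 - 5*A)
k(n) = -50 (k(n) = (2*1)*(-10 - 5*3) = 2*(-10 - 15) = 2*(-25) = -50)
1/(k(-57) - 2831) = 1/(-50 - 2831) = 1/(-2881) = -1/2881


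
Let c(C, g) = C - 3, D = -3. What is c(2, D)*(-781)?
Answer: 781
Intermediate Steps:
c(C, g) = -3 + C
c(2, D)*(-781) = (-3 + 2)*(-781) = -1*(-781) = 781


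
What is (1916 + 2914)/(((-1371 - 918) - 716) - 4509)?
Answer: -2415/3757 ≈ -0.64280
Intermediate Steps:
(1916 + 2914)/(((-1371 - 918) - 716) - 4509) = 4830/((-2289 - 716) - 4509) = 4830/(-3005 - 4509) = 4830/(-7514) = 4830*(-1/7514) = -2415/3757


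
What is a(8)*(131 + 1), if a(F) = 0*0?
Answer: 0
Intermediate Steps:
a(F) = 0
a(8)*(131 + 1) = 0*(131 + 1) = 0*132 = 0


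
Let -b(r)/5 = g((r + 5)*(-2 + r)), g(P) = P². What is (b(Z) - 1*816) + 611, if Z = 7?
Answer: -18205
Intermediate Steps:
b(r) = -5*(-2 + r)²*(5 + r)² (b(r) = -5*(-2 + r)²*(r + 5)² = -5*(-2 + r)²*(5 + r)²)
(b(Z) - 1*816) + 611 = (-5*(-10 + 7² + 3*7)² - 1*816) + 611 = (-5*(-10 + 49 + 21)² - 816) + 611 = (-5*60² - 816) + 611 = (-5*3600 - 816) + 611 = (-18000 - 816) + 611 = -18816 + 611 = -18205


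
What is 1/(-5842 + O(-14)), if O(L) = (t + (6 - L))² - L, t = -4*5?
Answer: -1/5828 ≈ -0.00017159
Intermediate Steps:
t = -20
O(L) = (-14 - L)² - L (O(L) = (-20 + (6 - L))² - L = (-14 - L)² - L)
1/(-5842 + O(-14)) = 1/(-5842 + ((14 - 14)² - 1*(-14))) = 1/(-5842 + (0² + 14)) = 1/(-5842 + (0 + 14)) = 1/(-5842 + 14) = 1/(-5828) = -1/5828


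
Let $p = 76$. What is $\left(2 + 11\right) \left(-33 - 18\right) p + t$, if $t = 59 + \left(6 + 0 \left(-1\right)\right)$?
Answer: $-50323$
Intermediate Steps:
$t = 65$ ($t = 59 + \left(6 + 0\right) = 59 + 6 = 65$)
$\left(2 + 11\right) \left(-33 - 18\right) p + t = \left(2 + 11\right) \left(-33 - 18\right) 76 + 65 = 13 \left(-51\right) 76 + 65 = \left(-663\right) 76 + 65 = -50388 + 65 = -50323$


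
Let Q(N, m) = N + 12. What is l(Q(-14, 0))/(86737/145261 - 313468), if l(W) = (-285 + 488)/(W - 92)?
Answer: 29487983/4280251310634 ≈ 6.8893e-6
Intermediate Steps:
Q(N, m) = 12 + N
l(W) = 203/(-92 + W)
l(Q(-14, 0))/(86737/145261 - 313468) = (203/(-92 + (12 - 14)))/(86737/145261 - 313468) = (203/(-92 - 2))/(86737*(1/145261) - 313468) = (203/(-94))/(86737/145261 - 313468) = (203*(-1/94))/(-45534588411/145261) = -203/94*(-145261/45534588411) = 29487983/4280251310634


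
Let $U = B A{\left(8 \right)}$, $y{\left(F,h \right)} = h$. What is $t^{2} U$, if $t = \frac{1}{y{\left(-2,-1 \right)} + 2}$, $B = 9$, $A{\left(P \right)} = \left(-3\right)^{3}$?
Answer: $-243$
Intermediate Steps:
$A{\left(P \right)} = -27$
$U = -243$ ($U = 9 \left(-27\right) = -243$)
$t = 1$ ($t = \frac{1}{-1 + 2} = 1^{-1} = 1$)
$t^{2} U = 1^{2} \left(-243\right) = 1 \left(-243\right) = -243$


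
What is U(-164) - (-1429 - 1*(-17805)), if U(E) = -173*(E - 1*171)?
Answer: 41579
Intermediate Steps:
U(E) = 29583 - 173*E (U(E) = -173*(E - 171) = -173*(-171 + E) = 29583 - 173*E)
U(-164) - (-1429 - 1*(-17805)) = (29583 - 173*(-164)) - (-1429 - 1*(-17805)) = (29583 + 28372) - (-1429 + 17805) = 57955 - 1*16376 = 57955 - 16376 = 41579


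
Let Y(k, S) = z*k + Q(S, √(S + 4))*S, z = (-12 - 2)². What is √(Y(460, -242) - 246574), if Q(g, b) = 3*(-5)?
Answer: 12*I*√1061 ≈ 390.88*I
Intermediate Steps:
z = 196 (z = (-14)² = 196)
Q(g, b) = -15
Y(k, S) = -15*S + 196*k (Y(k, S) = 196*k - 15*S = -15*S + 196*k)
√(Y(460, -242) - 246574) = √((-15*(-242) + 196*460) - 246574) = √((3630 + 90160) - 246574) = √(93790 - 246574) = √(-152784) = 12*I*√1061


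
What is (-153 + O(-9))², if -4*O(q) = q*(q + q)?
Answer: 149769/4 ≈ 37442.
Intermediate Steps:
O(q) = -q²/2 (O(q) = -q*(q + q)/4 = -q*2*q/4 = -q²/2)
(-153 + O(-9))² = (-153 - ½*(-9)²)² = (-153 - ½*81)² = (-153 - 81/2)² = (-387/2)² = 149769/4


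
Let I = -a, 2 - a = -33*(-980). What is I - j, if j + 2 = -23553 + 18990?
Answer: 36903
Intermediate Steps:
a = -32338 (a = 2 - (-33)*(-980) = 2 - 1*32340 = 2 - 32340 = -32338)
I = 32338 (I = -1*(-32338) = 32338)
j = -4565 (j = -2 + (-23553 + 18990) = -2 - 4563 = -4565)
I - j = 32338 - 1*(-4565) = 32338 + 4565 = 36903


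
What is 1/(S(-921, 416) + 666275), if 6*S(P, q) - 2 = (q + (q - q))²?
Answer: 1/695118 ≈ 1.4386e-6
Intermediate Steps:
S(P, q) = ⅓ + q²/6 (S(P, q) = ⅓ + (q + (q - q))²/6 = ⅓ + (q + 0)²/6 = ⅓ + q²/6)
1/(S(-921, 416) + 666275) = 1/((⅓ + (⅙)*416²) + 666275) = 1/((⅓ + (⅙)*173056) + 666275) = 1/((⅓ + 86528/3) + 666275) = 1/(28843 + 666275) = 1/695118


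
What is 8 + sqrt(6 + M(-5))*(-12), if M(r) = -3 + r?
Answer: 8 - 12*I*sqrt(2) ≈ 8.0 - 16.971*I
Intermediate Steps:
8 + sqrt(6 + M(-5))*(-12) = 8 + sqrt(6 + (-3 - 5))*(-12) = 8 + sqrt(6 - 8)*(-12) = 8 + sqrt(-2)*(-12) = 8 + (I*sqrt(2))*(-12) = 8 - 12*I*sqrt(2)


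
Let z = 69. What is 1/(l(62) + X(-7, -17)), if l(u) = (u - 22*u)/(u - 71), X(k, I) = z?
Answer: 3/641 ≈ 0.0046802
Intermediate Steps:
X(k, I) = 69
l(u) = -21*u/(-71 + u) (l(u) = (-21*u)/(-71 + u) = -21*u/(-71 + u))
1/(l(62) + X(-7, -17)) = 1/(-21*62/(-71 + 62) + 69) = 1/(-21*62/(-9) + 69) = 1/(-21*62*(-1/9) + 69) = 1/(434/3 + 69) = 1/(641/3) = 3/641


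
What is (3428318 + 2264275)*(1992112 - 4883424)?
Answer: -16459062452016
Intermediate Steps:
(3428318 + 2264275)*(1992112 - 4883424) = 5692593*(-2891312) = -16459062452016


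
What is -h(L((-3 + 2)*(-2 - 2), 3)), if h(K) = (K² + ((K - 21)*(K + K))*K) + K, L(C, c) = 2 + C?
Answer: 1038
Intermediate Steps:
h(K) = K + K² + 2*K²*(-21 + K) (h(K) = (K² + ((-21 + K)*(2*K))*K) + K = (K² + (2*K*(-21 + K))*K) + K = (K² + 2*K²*(-21 + K)) + K = K + K² + 2*K²*(-21 + K))
-h(L((-3 + 2)*(-2 - 2), 3)) = -(2 + (-3 + 2)*(-2 - 2))*(1 - 41*(2 + (-3 + 2)*(-2 - 2)) + 2*(2 + (-3 + 2)*(-2 - 2))²) = -(2 - 1*(-4))*(1 - 41*(2 - 1*(-4)) + 2*(2 - 1*(-4))²) = -(2 + 4)*(1 - 41*(2 + 4) + 2*(2 + 4)²) = -6*(1 - 41*6 + 2*6²) = -6*(1 - 246 + 2*36) = -6*(1 - 246 + 72) = -6*(-173) = -1*(-1038) = 1038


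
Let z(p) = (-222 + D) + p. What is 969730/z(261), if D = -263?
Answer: -484865/112 ≈ -4329.1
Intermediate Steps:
z(p) = -485 + p (z(p) = (-222 - 263) + p = -485 + p)
969730/z(261) = 969730/(-485 + 261) = 969730/(-224) = 969730*(-1/224) = -484865/112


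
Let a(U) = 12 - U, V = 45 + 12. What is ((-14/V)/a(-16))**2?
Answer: 1/12996 ≈ 7.6947e-5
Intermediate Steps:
V = 57
((-14/V)/a(-16))**2 = ((-14/57)/(12 - 1*(-16)))**2 = ((-14*1/57)/(12 + 16))**2 = (-14/57/28)**2 = (-14/57*1/28)**2 = (-1/114)**2 = 1/12996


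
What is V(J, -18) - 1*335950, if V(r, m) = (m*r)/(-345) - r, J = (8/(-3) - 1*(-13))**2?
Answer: -347812999/1035 ≈ -3.3605e+5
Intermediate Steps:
J = 961/9 (J = (8*(-1/3) + 13)**2 = (-8/3 + 13)**2 = (31/3)**2 = 961/9 ≈ 106.78)
V(r, m) = -r - m*r/345 (V(r, m) = (m*r)*(-1/345) - r = -m*r/345 - r = -r - m*r/345)
V(J, -18) - 1*335950 = -1/345*961/9*(345 - 18) - 1*335950 = -1/345*961/9*327 - 335950 = -104749/1035 - 335950 = -347812999/1035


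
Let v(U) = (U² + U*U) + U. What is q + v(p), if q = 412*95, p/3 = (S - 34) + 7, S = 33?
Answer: 39806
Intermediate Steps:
p = 18 (p = 3*((33 - 34) + 7) = 3*(-1 + 7) = 3*6 = 18)
v(U) = U + 2*U² (v(U) = (U² + U²) + U = 2*U² + U = U + 2*U²)
q = 39140
q + v(p) = 39140 + 18*(1 + 2*18) = 39140 + 18*(1 + 36) = 39140 + 18*37 = 39140 + 666 = 39806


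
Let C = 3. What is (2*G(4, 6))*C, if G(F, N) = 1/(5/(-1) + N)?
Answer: 6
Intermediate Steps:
G(F, N) = 1/(-5 + N) (G(F, N) = 1/(5*(-1) + N) = 1/(-5 + N))
(2*G(4, 6))*C = (2/(-5 + 6))*3 = (2/1)*3 = (2*1)*3 = 2*3 = 6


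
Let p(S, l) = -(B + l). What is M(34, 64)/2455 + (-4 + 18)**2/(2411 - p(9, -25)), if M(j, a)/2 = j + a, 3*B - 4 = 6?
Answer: 101731/628480 ≈ 0.16187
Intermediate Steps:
B = 10/3 (B = 4/3 + (1/3)*6 = 4/3 + 2 = 10/3 ≈ 3.3333)
p(S, l) = -10/3 - l (p(S, l) = -(10/3 + l) = -10/3 - l)
M(j, a) = 2*a + 2*j (M(j, a) = 2*(j + a) = 2*(a + j) = 2*a + 2*j)
M(34, 64)/2455 + (-4 + 18)**2/(2411 - p(9, -25)) = (2*64 + 2*34)/2455 + (-4 + 18)**2/(2411 - (-10/3 - 1*(-25))) = (128 + 68)*(1/2455) + 14**2/(2411 - (-10/3 + 25)) = 196*(1/2455) + 196/(2411 - 1*65/3) = 196/2455 + 196/(2411 - 65/3) = 196/2455 + 196/(7168/3) = 196/2455 + 196*(3/7168) = 196/2455 + 21/256 = 101731/628480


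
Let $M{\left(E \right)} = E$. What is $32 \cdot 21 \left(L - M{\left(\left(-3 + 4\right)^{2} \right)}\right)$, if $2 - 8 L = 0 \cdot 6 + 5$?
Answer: $-924$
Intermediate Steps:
$L = - \frac{3}{8}$ ($L = \frac{1}{4} - \frac{0 \cdot 6 + 5}{8} = \frac{1}{4} - \frac{0 + 5}{8} = \frac{1}{4} - \frac{5}{8} = - \frac{3}{8} \approx -0.375$)
$32 \cdot 21 \left(L - M{\left(\left(-3 + 4\right)^{2} \right)}\right) = 32 \cdot 21 \left(- \frac{3}{8} - \left(-3 + 4\right)^{2}\right) = 672 \left(- \frac{3}{8} - 1^{2}\right) = 672 \left(- \frac{3}{8} - 1\right) = 672 \left(- \frac{11}{8}\right) = -924$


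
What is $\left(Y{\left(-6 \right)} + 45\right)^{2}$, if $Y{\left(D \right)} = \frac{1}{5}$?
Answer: $\frac{51076}{25} \approx 2043.0$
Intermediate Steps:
$Y{\left(D \right)} = \frac{1}{5}$
$\left(Y{\left(-6 \right)} + 45\right)^{2} = \left(\frac{1}{5} + 45\right)^{2} = \left(\frac{226}{5}\right)^{2} = \frac{51076}{25}$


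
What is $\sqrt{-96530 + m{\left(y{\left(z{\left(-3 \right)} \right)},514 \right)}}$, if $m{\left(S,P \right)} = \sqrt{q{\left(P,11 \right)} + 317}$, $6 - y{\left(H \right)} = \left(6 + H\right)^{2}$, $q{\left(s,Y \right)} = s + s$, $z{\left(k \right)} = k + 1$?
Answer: $\sqrt{-96530 + \sqrt{1345}} \approx 310.63 i$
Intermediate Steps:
$z{\left(k \right)} = 1 + k$
$q{\left(s,Y \right)} = 2 s$
$y{\left(H \right)} = 6 - \left(6 + H\right)^{2}$
$m{\left(S,P \right)} = \sqrt{317 + 2 P}$ ($m{\left(S,P \right)} = \sqrt{2 P + 317} = \sqrt{317 + 2 P}$)
$\sqrt{-96530 + m{\left(y{\left(z{\left(-3 \right)} \right)},514 \right)}} = \sqrt{-96530 + \sqrt{317 + 2 \cdot 514}} = \sqrt{-96530 + \sqrt{317 + 1028}} = \sqrt{-96530 + \sqrt{1345}}$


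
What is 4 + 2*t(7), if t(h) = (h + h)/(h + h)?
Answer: 6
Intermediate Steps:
t(h) = 1 (t(h) = (2*h)/((2*h)) = (2*h)*(1/(2*h)) = 1)
4 + 2*t(7) = 4 + 2*1 = 4 + 2 = 6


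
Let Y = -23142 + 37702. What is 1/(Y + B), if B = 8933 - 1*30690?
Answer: -1/7197 ≈ -0.00013895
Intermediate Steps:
B = -21757 (B = 8933 - 30690 = -21757)
Y = 14560
1/(Y + B) = 1/(14560 - 21757) = 1/(-7197) = -1/7197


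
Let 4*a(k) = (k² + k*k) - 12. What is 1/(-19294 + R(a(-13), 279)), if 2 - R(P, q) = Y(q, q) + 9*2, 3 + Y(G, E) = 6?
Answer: -1/19313 ≈ -5.1779e-5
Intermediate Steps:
Y(G, E) = 3 (Y(G, E) = -3 + 6 = 3)
a(k) = -3 + k²/2 (a(k) = ((k² + k*k) - 12)/4 = ((k² + k²) - 12)/4 = (2*k² - 12)/4 = (-12 + 2*k²)/4 = -3 + k²/2)
R(P, q) = -19 (R(P, q) = 2 - (3 + 9*2) = 2 - (3 + 18) = 2 - 1*21 = 2 - 21 = -19)
1/(-19294 + R(a(-13), 279)) = 1/(-19294 - 19) = 1/(-19313) = -1/19313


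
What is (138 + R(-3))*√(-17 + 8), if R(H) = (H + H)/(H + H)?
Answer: 417*I ≈ 417.0*I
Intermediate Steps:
R(H) = 1 (R(H) = (2*H)/((2*H)) = (2*H)*(1/(2*H)) = 1)
(138 + R(-3))*√(-17 + 8) = (138 + 1)*√(-17 + 8) = 139*√(-9) = 139*(3*I) = 417*I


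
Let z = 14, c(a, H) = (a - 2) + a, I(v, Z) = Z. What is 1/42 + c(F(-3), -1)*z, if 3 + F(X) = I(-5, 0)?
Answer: -4703/42 ≈ -111.98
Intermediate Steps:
F(X) = -3 (F(X) = -3 + 0 = -3)
c(a, H) = -2 + 2*a (c(a, H) = (-2 + a) + a = -2 + 2*a)
1/42 + c(F(-3), -1)*z = 1/42 + (-2 + 2*(-3))*14 = 1/42 + (-2 - 6)*14 = 1/42 - 8*14 = 1/42 - 112 = -4703/42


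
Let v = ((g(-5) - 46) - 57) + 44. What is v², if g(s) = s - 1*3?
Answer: 4489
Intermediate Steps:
g(s) = -3 + s (g(s) = s - 3 = -3 + s)
v = -67 (v = (((-3 - 5) - 46) - 57) + 44 = ((-8 - 46) - 57) + 44 = (-54 - 57) + 44 = -111 + 44 = -67)
v² = (-67)² = 4489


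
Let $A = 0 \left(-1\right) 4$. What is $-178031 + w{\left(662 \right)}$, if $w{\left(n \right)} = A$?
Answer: $-178031$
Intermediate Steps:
$A = 0$ ($A = 0 \cdot 4 = 0$)
$w{\left(n \right)} = 0$
$-178031 + w{\left(662 \right)} = -178031 + 0 = -178031$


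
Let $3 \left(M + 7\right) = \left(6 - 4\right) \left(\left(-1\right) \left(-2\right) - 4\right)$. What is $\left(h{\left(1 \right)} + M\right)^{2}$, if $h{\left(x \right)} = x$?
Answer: $\frac{484}{9} \approx 53.778$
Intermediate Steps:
$M = - \frac{25}{3}$ ($M = -7 + \frac{\left(6 - 4\right) \left(\left(-1\right) \left(-2\right) - 4\right)}{3} = -7 + \frac{2 \left(2 - 4\right)}{3} = -7 + \frac{2 \left(-2\right)}{3} = -7 + \frac{1}{3} \left(-4\right) = -7 - \frac{4}{3} = - \frac{25}{3} \approx -8.3333$)
$\left(h{\left(1 \right)} + M\right)^{2} = \left(1 - \frac{25}{3}\right)^{2} = \left(- \frac{22}{3}\right)^{2} = \frac{484}{9}$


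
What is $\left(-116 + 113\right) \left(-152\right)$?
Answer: $456$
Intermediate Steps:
$\left(-116 + 113\right) \left(-152\right) = \left(-3\right) \left(-152\right) = 456$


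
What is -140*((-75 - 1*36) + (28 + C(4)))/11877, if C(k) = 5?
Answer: 3640/3959 ≈ 0.91942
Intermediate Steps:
-140*((-75 - 1*36) + (28 + C(4)))/11877 = -140*((-75 - 1*36) + (28 + 5))/11877 = -140*((-75 - 36) + 33)*(1/11877) = -140*(-111 + 33)*(1/11877) = -140*(-78)*(1/11877) = 10920*(1/11877) = 3640/3959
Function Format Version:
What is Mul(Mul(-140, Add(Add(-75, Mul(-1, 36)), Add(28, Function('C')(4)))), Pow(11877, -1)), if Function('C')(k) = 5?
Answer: Rational(3640, 3959) ≈ 0.91942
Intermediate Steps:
Mul(Mul(-140, Add(Add(-75, Mul(-1, 36)), Add(28, Function('C')(4)))), Pow(11877, -1)) = Mul(Mul(-140, Add(Add(-75, Mul(-1, 36)), Add(28, 5))), Pow(11877, -1)) = Mul(Mul(-140, Add(Add(-75, -36), 33)), Rational(1, 11877)) = Mul(Mul(-140, Add(-111, 33)), Rational(1, 11877)) = Mul(Mul(-140, -78), Rational(1, 11877)) = Mul(10920, Rational(1, 11877)) = Rational(3640, 3959)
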